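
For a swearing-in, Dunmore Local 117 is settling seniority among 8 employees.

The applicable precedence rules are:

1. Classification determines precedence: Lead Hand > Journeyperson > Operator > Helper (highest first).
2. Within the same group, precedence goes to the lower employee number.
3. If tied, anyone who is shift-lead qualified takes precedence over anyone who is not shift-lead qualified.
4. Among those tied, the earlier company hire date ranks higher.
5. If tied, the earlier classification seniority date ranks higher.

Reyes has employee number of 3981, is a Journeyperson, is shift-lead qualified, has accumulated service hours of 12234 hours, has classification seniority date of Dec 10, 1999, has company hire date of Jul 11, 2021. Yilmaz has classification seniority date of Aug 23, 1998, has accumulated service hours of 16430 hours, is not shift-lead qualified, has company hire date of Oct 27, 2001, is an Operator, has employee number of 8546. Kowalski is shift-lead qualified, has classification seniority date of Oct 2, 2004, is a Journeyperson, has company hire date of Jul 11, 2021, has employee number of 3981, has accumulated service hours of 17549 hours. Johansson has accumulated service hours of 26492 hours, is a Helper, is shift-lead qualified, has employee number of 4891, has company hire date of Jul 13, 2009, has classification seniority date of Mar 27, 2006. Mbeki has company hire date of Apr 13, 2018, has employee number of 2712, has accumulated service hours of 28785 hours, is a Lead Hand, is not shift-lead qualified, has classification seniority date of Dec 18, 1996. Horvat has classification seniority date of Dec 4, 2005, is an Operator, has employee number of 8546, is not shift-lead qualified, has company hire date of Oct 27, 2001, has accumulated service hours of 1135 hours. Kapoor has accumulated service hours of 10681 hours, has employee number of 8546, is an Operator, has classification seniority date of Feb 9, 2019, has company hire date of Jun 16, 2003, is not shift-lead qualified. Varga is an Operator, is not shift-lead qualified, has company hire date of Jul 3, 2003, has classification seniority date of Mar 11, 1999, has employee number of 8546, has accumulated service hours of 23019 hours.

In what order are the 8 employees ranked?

By classification: Mbeki (Lead Hand); then Reyes and Kowalski (Journeyperson); then Yilmaz, Horvat, Kapoor and Varga (Operator); then Johansson (Helper).
Reyes and Kowalski both have employee number 3981, so the next rule applies.
Reyes and Kowalski are each shift-lead qualified, so the next rule applies.
Reyes and Kowalski both have company hire date Jul 11, 2021, so the next rule applies.
Among Reyes and Kowalski, by classification seniority date (earlier first): Reyes (Dec 10, 1999) before Kowalski (Oct 2, 2004).
Yilmaz, Horvat, Kapoor and Varga all have employee number 8546, so the next rule applies.
Yilmaz, Horvat, Kapoor and Varga are each not shift-lead qualified, so the next rule applies.
Among Yilmaz, Horvat, Kapoor and Varga, by company hire date (earlier first): Yilmaz and Horvat (Oct 27, 2001) before Kapoor (Jun 16, 2003) before Varga (Jul 3, 2003).
Among Yilmaz and Horvat, by classification seniority date (earlier first): Yilmaz (Aug 23, 1998) before Horvat (Dec 4, 2005).
Full order: Mbeki, Reyes, Kowalski, Yilmaz, Horvat, Kapoor, Varga, Johansson.

Mbeki, Reyes, Kowalski, Yilmaz, Horvat, Kapoor, Varga, Johansson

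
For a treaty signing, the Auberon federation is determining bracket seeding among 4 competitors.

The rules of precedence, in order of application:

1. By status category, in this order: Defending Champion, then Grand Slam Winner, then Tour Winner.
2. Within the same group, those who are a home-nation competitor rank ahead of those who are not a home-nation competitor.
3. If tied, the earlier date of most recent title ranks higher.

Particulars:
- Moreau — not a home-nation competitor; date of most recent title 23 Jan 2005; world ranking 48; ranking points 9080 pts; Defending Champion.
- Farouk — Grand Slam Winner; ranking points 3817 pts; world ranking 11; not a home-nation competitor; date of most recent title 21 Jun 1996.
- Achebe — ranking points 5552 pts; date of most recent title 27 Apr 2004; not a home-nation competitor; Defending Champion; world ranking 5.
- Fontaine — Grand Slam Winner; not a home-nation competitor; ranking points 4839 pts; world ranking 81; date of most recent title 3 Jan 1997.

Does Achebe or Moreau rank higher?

By status category: Achebe and Moreau (Defending Champion); then Farouk and Fontaine (Grand Slam Winner).
Achebe and Moreau are each not a home-nation competitor, so the next rule applies.
Among Achebe and Moreau, by date of most recent title (earlier first): Achebe (27 Apr 2004) before Moreau (23 Jan 2005).
Farouk and Fontaine are each not a home-nation competitor, so the next rule applies.
Among Farouk and Fontaine, by date of most recent title (earlier first): Farouk (21 Jun 1996) before Fontaine (3 Jan 1997).
So Achebe takes precedence.

Achebe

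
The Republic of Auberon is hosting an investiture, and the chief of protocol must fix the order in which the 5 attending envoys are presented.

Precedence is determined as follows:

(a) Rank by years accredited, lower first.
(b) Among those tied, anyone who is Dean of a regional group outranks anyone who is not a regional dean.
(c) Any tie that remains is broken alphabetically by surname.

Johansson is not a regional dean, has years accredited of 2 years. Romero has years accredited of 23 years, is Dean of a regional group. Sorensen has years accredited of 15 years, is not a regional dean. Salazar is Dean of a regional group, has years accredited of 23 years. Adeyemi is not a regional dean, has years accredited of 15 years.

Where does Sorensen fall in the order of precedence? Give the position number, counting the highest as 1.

By years accredited (lower first): Johansson (2 years); then Adeyemi and Sorensen (both 15 years); then Romero and Salazar (both 23 years).
Adeyemi and Sorensen are each not a regional dean, so the next rule applies.
Among Adeyemi and Sorensen, alphabetically by surname: Adeyemi before Sorensen.
Romero and Salazar are each Dean of a regional group, so the next rule applies.
Among Romero and Salazar, alphabetically by surname: Romero before Salazar.
Order: Johansson, Adeyemi, Sorensen, Romero, Salazar. So position 3.

3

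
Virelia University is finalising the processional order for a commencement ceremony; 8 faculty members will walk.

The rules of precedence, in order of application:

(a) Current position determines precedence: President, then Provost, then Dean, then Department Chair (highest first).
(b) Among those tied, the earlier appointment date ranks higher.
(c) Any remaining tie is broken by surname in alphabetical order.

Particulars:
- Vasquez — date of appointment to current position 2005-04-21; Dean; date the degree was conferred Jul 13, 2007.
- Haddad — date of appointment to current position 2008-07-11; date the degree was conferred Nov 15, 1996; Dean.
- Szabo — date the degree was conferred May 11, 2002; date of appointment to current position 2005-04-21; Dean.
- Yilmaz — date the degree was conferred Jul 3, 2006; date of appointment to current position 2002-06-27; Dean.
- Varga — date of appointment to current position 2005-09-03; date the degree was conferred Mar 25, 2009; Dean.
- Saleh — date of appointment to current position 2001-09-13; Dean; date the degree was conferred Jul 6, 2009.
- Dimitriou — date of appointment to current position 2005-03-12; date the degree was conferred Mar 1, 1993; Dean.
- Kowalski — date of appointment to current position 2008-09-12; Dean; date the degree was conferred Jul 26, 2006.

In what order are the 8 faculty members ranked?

Saleh, Yilmaz, Dimitriou, Szabo, Vasquez, Varga, Haddad, Kowalski

By current position: Saleh, Yilmaz, Dimitriou, Szabo, Vasquez, Varga, Haddad and Kowalski (Dean).
Among Saleh, Yilmaz, Dimitriou, Szabo, Vasquez, Varga, Haddad and Kowalski, by date of appointment to current position (earlier first): Saleh (2001-09-13) before Yilmaz (2002-06-27) before Dimitriou (2005-03-12) before Szabo and Vasquez (2005-04-21) before Varga (2005-09-03) before Haddad (2008-07-11) before Kowalski (2008-09-12).
Among Szabo and Vasquez, alphabetically by surname: Szabo before Vasquez.
Full order: Saleh, Yilmaz, Dimitriou, Szabo, Vasquez, Varga, Haddad, Kowalski.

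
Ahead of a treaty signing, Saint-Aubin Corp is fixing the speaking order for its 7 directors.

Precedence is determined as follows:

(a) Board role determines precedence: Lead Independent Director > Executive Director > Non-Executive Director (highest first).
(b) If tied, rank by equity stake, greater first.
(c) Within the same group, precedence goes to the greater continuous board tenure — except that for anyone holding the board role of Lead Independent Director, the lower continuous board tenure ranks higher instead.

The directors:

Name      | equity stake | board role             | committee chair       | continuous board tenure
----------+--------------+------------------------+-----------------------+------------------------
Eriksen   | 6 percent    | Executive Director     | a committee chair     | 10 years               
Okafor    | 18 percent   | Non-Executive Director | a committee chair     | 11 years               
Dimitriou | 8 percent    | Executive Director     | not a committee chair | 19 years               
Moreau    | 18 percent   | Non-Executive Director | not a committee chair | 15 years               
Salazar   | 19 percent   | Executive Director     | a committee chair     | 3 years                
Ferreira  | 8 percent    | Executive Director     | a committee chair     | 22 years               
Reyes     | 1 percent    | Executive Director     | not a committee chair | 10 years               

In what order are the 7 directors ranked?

Salazar, Ferreira, Dimitriou, Eriksen, Reyes, Moreau, Okafor

By board role: Salazar, Ferreira, Dimitriou, Eriksen and Reyes (Executive Director); then Moreau and Okafor (Non-Executive Director).
Among Salazar, Ferreira, Dimitriou, Eriksen and Reyes, by equity stake (higher first): Salazar (19 percent) before Ferreira and Dimitriou (8 percent) before Eriksen (6 percent) before Reyes (1 percent).
Among Ferreira and Dimitriou, by continuous board tenure (higher first): Ferreira (22 years) before Dimitriou (19 years).
Moreau and Okafor both have equity stake 18 percent, so the next rule applies.
Among Moreau and Okafor, by continuous board tenure (higher first): Moreau (15 years) before Okafor (11 years).
Full order: Salazar, Ferreira, Dimitriou, Eriksen, Reyes, Moreau, Okafor.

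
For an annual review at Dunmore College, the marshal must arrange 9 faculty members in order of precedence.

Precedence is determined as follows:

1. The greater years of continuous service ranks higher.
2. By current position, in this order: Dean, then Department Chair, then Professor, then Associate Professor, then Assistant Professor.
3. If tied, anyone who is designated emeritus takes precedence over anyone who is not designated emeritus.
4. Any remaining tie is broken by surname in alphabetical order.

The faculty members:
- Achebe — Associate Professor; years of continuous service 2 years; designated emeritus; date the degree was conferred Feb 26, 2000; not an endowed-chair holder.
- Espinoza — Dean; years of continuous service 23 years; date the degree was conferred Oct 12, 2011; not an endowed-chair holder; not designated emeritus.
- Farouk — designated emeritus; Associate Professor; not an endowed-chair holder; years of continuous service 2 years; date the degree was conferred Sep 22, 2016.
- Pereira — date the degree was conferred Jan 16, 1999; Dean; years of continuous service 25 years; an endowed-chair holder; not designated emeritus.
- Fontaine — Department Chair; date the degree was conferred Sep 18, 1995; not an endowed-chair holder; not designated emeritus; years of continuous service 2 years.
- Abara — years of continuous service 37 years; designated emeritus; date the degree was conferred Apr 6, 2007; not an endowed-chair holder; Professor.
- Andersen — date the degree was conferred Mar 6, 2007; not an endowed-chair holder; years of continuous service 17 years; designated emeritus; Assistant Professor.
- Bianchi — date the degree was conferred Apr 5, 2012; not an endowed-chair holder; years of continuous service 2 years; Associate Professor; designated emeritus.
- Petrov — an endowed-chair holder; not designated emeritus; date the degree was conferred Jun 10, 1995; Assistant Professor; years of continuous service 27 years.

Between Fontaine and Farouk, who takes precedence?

Fontaine

By years of continuous service (higher first): Abara (37 years); then Petrov (27 years); then Pereira (25 years); then Espinoza (23 years); then Andersen (17 years); then Fontaine, Achebe, Bianchi and Farouk (each 2 years).
Among Fontaine, Achebe, Bianchi and Farouk, by current position: Fontaine (Department Chair) before Achebe, Bianchi and Farouk (Associate Professor).
Achebe, Bianchi and Farouk are each designated emeritus, so the next rule applies.
Among Achebe, Bianchi and Farouk, alphabetically by surname: Achebe before Bianchi before Farouk.
So Fontaine takes precedence.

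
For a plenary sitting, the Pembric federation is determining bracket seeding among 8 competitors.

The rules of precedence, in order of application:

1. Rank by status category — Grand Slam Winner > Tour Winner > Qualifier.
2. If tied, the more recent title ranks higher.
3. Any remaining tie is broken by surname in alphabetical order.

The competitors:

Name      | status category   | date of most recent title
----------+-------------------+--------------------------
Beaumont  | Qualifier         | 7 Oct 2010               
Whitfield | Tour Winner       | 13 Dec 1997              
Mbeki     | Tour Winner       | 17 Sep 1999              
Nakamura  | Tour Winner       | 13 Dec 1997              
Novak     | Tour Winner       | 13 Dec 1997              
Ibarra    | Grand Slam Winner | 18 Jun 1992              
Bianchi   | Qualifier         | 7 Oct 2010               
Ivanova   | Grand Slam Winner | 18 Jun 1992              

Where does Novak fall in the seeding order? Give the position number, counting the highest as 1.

By status category: Ibarra and Ivanova (Grand Slam Winner); then Mbeki, Nakamura, Novak and Whitfield (Tour Winner); then Beaumont and Bianchi (Qualifier).
Ibarra and Ivanova both have date of most recent title 18 Jun 1992, so the next rule applies.
Among Ibarra and Ivanova, alphabetically by surname: Ibarra before Ivanova.
Among Mbeki, Nakamura, Novak and Whitfield, by date of most recent title (later first): Mbeki (17 Sep 1999) before Nakamura, Novak and Whitfield (13 Dec 1997).
Among Nakamura, Novak and Whitfield, alphabetically by surname: Nakamura before Novak before Whitfield.
Beaumont and Bianchi both have date of most recent title 7 Oct 2010, so the next rule applies.
Among Beaumont and Bianchi, alphabetically by surname: Beaumont before Bianchi.
Order: Ibarra, Ivanova, Mbeki, Nakamura, Novak, Whitfield, Beaumont, Bianchi. So position 5.

5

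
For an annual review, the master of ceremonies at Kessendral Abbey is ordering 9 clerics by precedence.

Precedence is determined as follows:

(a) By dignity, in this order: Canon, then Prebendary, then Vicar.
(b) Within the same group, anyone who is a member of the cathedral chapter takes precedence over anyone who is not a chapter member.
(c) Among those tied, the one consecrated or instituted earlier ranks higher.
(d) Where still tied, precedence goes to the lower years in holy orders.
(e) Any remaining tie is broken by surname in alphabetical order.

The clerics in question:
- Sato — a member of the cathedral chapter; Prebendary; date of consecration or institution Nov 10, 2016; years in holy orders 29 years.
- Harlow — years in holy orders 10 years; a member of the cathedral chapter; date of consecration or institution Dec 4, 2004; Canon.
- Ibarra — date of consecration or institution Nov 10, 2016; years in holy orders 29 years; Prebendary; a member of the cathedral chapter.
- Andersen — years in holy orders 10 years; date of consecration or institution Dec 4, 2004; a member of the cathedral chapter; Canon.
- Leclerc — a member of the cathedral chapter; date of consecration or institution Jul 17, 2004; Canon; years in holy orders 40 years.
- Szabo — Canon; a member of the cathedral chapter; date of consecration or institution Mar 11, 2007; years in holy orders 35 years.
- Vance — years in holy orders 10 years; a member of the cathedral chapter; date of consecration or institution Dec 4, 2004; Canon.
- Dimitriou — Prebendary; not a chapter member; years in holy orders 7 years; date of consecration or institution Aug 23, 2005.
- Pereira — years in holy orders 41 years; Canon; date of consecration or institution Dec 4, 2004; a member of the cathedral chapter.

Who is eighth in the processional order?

Sato

By dignity: Leclerc, Andersen, Harlow, Vance, Pereira and Szabo (Canon); then Ibarra, Sato and Dimitriou (Prebendary).
Leclerc, Andersen, Harlow, Vance, Pereira and Szabo are each a member of the cathedral chapter, so the next rule applies.
Among Leclerc, Andersen, Harlow, Vance, Pereira and Szabo, by date of consecration or institution (earlier first): Leclerc (Jul 17, 2004) before Andersen, Harlow, Vance and Pereira (Dec 4, 2004) before Szabo (Mar 11, 2007).
Among Andersen, Harlow, Vance and Pereira, by years in holy orders (lower first): Andersen, Harlow and Vance (10 years) before Pereira (41 years).
Among Andersen, Harlow and Vance, alphabetically by surname: Andersen before Harlow before Vance.
Among Ibarra, Sato and Dimitriou, a member of the cathedral chapter before not a chapter member: Ibarra and Sato (a member of the cathedral chapter) before Dimitriou (not a chapter member).
Ibarra and Sato both have date of consecration or institution Nov 10, 2016, so the next rule applies.
Ibarra and Sato both have years in holy orders 29 years, so the next rule applies.
Among Ibarra and Sato, alphabetically by surname: Ibarra before Sato.
Order: Leclerc, Andersen, Harlow, Vance, Pereira, Szabo, Ibarra, Sato, Dimitriou.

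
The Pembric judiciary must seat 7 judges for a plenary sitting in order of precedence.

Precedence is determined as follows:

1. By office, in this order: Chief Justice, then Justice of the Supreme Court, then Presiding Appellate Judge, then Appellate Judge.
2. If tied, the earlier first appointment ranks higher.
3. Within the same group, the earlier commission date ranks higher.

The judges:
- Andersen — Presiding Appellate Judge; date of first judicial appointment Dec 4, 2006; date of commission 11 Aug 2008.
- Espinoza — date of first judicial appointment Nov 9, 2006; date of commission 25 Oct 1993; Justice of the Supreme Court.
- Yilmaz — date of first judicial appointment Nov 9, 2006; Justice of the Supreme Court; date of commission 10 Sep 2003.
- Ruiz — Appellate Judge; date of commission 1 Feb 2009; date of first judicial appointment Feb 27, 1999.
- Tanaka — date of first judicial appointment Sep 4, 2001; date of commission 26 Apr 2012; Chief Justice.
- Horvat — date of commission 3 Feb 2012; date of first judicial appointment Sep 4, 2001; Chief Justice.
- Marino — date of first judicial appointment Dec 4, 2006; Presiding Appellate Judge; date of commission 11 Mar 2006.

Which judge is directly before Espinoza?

Tanaka

By office: Horvat and Tanaka (Chief Justice); then Espinoza and Yilmaz (Justice of the Supreme Court); then Marino and Andersen (Presiding Appellate Judge); then Ruiz (Appellate Judge).
Horvat and Tanaka both have date of first judicial appointment Sep 4, 2001, so the next rule applies.
Among Horvat and Tanaka, by date of commission (earlier first): Horvat (3 Feb 2012) before Tanaka (26 Apr 2012).
Espinoza and Yilmaz both have date of first judicial appointment Nov 9, 2006, so the next rule applies.
Among Espinoza and Yilmaz, by date of commission (earlier first): Espinoza (25 Oct 1993) before Yilmaz (10 Sep 2003).
Marino and Andersen both have date of first judicial appointment Dec 4, 2006, so the next rule applies.
Among Marino and Andersen, by date of commission (earlier first): Marino (11 Mar 2006) before Andersen (11 Aug 2008).
Order: Horvat, Tanaka, Espinoza, Yilmaz, Marino, Andersen, Ruiz.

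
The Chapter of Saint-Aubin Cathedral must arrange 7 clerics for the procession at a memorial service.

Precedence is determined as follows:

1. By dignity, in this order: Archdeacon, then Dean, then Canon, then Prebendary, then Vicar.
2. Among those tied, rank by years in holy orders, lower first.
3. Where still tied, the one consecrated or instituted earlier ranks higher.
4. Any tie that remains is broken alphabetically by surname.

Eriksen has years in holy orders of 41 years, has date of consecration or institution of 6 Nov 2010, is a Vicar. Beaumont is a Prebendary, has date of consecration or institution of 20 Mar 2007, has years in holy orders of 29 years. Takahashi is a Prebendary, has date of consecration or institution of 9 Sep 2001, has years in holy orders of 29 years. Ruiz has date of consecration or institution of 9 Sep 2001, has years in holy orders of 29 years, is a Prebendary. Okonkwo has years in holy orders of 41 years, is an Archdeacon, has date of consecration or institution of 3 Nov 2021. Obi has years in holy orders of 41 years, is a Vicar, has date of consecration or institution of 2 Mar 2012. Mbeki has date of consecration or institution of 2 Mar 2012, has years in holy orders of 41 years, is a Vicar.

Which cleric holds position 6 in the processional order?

Mbeki

By dignity: Okonkwo (Archdeacon); then Ruiz, Takahashi and Beaumont (Prebendary); then Eriksen, Mbeki and Obi (Vicar).
Ruiz, Takahashi and Beaumont all have years in holy orders 29 years, so the next rule applies.
Among Ruiz, Takahashi and Beaumont, by date of consecration or institution (earlier first): Ruiz and Takahashi (9 Sep 2001) before Beaumont (20 Mar 2007).
Among Ruiz and Takahashi, alphabetically by surname: Ruiz before Takahashi.
Eriksen, Mbeki and Obi all have years in holy orders 41 years, so the next rule applies.
Among Eriksen, Mbeki and Obi, by date of consecration or institution (earlier first): Eriksen (6 Nov 2010) before Mbeki and Obi (2 Mar 2012).
Among Mbeki and Obi, alphabetically by surname: Mbeki before Obi.
Order: Okonkwo, Ruiz, Takahashi, Beaumont, Eriksen, Mbeki, Obi.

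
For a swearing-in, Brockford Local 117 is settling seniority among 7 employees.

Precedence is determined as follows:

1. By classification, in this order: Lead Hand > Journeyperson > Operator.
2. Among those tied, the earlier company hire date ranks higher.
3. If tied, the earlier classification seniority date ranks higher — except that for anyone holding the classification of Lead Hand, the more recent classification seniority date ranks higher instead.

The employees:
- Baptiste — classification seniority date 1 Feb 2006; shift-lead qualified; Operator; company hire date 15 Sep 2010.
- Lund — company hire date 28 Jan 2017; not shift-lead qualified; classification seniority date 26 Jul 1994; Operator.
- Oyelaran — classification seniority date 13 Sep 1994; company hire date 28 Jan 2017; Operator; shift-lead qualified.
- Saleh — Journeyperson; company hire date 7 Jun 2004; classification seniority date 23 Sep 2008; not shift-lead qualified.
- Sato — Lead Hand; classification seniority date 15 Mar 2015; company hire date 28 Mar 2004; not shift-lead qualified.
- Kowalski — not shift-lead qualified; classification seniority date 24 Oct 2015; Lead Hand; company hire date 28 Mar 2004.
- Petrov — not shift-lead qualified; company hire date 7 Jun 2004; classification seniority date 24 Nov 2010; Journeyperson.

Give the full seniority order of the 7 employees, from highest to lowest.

Kowalski, Sato, Saleh, Petrov, Baptiste, Lund, Oyelaran

By classification: Kowalski and Sato (Lead Hand); then Saleh and Petrov (Journeyperson); then Baptiste, Lund and Oyelaran (Operator).
Kowalski and Sato both have company hire date 28 Mar 2004, so the next rule applies.
Among Kowalski and Sato, by classification seniority date (later first) (reversed rule for this group): Kowalski (24 Oct 2015) before Sato (15 Mar 2015).
Saleh and Petrov both have company hire date 7 Jun 2004, so the next rule applies.
Among Saleh and Petrov, by classification seniority date (earlier first): Saleh (23 Sep 2008) before Petrov (24 Nov 2010).
Among Baptiste, Lund and Oyelaran, by company hire date (earlier first): Baptiste (15 Sep 2010) before Lund and Oyelaran (28 Jan 2017).
Among Lund and Oyelaran, by classification seniority date (earlier first): Lund (26 Jul 1994) before Oyelaran (13 Sep 1994).
Full order: Kowalski, Sato, Saleh, Petrov, Baptiste, Lund, Oyelaran.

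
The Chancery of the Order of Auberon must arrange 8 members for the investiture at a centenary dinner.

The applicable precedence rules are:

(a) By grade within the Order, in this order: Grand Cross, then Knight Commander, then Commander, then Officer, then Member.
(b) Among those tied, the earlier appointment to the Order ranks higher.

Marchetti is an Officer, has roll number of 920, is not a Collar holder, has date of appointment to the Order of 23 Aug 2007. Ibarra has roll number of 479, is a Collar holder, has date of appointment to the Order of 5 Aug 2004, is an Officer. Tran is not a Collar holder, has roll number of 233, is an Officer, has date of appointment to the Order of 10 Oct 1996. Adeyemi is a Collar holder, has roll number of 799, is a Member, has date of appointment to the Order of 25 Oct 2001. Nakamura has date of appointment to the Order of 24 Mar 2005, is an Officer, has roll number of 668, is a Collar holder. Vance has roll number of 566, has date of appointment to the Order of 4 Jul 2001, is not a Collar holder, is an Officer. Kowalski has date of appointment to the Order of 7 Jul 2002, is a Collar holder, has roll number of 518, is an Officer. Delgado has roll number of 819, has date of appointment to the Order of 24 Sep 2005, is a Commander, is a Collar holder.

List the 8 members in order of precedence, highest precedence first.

By grade within the Order: Delgado (Commander); then Tran, Vance, Kowalski, Ibarra, Nakamura and Marchetti (Officer); then Adeyemi (Member).
Among Tran, Vance, Kowalski, Ibarra, Nakamura and Marchetti, by date of appointment to the Order (earlier first): Tran (10 Oct 1996) before Vance (4 Jul 2001) before Kowalski (7 Jul 2002) before Ibarra (5 Aug 2004) before Nakamura (24 Mar 2005) before Marchetti (23 Aug 2007).
Full order: Delgado, Tran, Vance, Kowalski, Ibarra, Nakamura, Marchetti, Adeyemi.

Delgado, Tran, Vance, Kowalski, Ibarra, Nakamura, Marchetti, Adeyemi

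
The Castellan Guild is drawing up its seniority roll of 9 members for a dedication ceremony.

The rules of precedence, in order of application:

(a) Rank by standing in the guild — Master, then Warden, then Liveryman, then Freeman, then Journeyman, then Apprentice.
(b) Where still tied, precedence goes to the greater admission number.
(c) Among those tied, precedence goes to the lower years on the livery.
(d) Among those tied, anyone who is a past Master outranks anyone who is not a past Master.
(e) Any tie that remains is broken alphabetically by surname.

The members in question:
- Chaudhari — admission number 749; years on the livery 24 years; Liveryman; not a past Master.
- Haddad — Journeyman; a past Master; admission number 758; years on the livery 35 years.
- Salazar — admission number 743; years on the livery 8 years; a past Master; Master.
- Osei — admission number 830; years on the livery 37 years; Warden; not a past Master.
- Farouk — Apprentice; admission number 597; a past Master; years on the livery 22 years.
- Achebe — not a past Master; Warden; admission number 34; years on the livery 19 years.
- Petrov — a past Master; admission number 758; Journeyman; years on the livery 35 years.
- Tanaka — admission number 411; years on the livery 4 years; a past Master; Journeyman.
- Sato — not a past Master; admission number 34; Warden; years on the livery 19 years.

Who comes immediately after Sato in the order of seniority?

Chaudhari

By standing in the guild: Salazar (Master); then Osei, Achebe and Sato (Warden); then Chaudhari (Liveryman); then Haddad, Petrov and Tanaka (Journeyman); then Farouk (Apprentice).
Among Osei, Achebe and Sato, by admission number (higher first): Osei (830) before Achebe and Sato (34).
Achebe and Sato both have years on the livery 19 years, so the next rule applies.
Achebe and Sato are each not a past Master, so the next rule applies.
Among Achebe and Sato, alphabetically by surname: Achebe before Sato.
Among Haddad, Petrov and Tanaka, by admission number (higher first): Haddad and Petrov (758) before Tanaka (411).
Haddad and Petrov both have years on the livery 35 years, so the next rule applies.
Haddad and Petrov are each a past Master, so the next rule applies.
Among Haddad and Petrov, alphabetically by surname: Haddad before Petrov.
Order: Salazar, Osei, Achebe, Sato, Chaudhari, Haddad, Petrov, Tanaka, Farouk.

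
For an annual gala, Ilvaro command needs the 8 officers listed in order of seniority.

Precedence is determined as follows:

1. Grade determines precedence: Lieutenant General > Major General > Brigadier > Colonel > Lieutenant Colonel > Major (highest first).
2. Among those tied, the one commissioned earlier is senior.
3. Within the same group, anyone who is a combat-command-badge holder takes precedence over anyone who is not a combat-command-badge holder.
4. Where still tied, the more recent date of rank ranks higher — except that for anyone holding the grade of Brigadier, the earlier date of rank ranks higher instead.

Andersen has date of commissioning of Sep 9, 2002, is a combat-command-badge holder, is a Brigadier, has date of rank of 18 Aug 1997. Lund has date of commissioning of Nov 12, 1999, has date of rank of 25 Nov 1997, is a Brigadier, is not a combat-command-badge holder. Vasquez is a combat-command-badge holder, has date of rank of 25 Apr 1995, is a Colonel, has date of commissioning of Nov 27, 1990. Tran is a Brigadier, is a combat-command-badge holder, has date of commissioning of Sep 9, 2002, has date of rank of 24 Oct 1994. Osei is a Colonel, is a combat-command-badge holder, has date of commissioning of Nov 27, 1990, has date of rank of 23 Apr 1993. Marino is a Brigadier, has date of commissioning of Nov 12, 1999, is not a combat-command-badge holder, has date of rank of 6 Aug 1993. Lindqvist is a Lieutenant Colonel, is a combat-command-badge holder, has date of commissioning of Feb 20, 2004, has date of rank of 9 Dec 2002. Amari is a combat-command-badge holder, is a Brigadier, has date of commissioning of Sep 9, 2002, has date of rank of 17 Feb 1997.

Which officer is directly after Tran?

By grade: Marino, Lund, Tran, Amari and Andersen (Brigadier); then Vasquez and Osei (Colonel); then Lindqvist (Lieutenant Colonel).
Among Marino, Lund, Tran, Amari and Andersen, by date of commissioning (earlier first): Marino and Lund (Nov 12, 1999) before Tran, Amari and Andersen (Sep 9, 2002).
Marino and Lund are each not a combat-command-badge holder, so the next rule applies.
Among Marino and Lund, by date of rank (earlier first) (reversed rule for this group): Marino (6 Aug 1993) before Lund (25 Nov 1997).
Tran, Amari and Andersen are each a combat-command-badge holder, so the next rule applies.
Among Tran, Amari and Andersen, by date of rank (earlier first) (reversed rule for this group): Tran (24 Oct 1994) before Amari (17 Feb 1997) before Andersen (18 Aug 1997).
Vasquez and Osei both have date of commissioning Nov 27, 1990, so the next rule applies.
Vasquez and Osei are each a combat-command-badge holder, so the next rule applies.
Among Vasquez and Osei, by date of rank (later first): Vasquez (25 Apr 1995) before Osei (23 Apr 1993).
Order: Marino, Lund, Tran, Amari, Andersen, Vasquez, Osei, Lindqvist.

Amari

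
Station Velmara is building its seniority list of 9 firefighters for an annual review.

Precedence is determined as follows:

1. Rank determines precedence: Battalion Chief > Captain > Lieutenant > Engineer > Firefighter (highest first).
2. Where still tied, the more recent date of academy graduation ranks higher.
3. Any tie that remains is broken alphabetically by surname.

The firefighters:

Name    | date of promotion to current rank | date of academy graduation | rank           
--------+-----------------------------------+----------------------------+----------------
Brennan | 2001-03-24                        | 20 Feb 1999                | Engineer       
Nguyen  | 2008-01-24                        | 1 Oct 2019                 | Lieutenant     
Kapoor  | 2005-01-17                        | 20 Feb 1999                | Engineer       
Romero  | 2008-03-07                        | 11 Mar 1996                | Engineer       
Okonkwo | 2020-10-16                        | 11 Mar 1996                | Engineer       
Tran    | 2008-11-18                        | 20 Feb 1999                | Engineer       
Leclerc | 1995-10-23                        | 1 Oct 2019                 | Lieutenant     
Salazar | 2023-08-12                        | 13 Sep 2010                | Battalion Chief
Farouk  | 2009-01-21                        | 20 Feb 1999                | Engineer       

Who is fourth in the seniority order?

Brennan

By rank: Salazar (Battalion Chief); then Leclerc and Nguyen (Lieutenant); then Brennan, Farouk, Kapoor, Tran, Okonkwo and Romero (Engineer).
Leclerc and Nguyen both have date of academy graduation 1 Oct 2019, so the next rule applies.
Among Leclerc and Nguyen, alphabetically by surname: Leclerc before Nguyen.
Among Brennan, Farouk, Kapoor, Tran, Okonkwo and Romero, by date of academy graduation (later first): Brennan, Farouk, Kapoor and Tran (20 Feb 1999) before Okonkwo and Romero (11 Mar 1996).
Among Brennan, Farouk, Kapoor and Tran, alphabetically by surname: Brennan before Farouk before Kapoor before Tran.
Among Okonkwo and Romero, alphabetically by surname: Okonkwo before Romero.
Order: Salazar, Leclerc, Nguyen, Brennan, Farouk, Kapoor, Tran, Okonkwo, Romero.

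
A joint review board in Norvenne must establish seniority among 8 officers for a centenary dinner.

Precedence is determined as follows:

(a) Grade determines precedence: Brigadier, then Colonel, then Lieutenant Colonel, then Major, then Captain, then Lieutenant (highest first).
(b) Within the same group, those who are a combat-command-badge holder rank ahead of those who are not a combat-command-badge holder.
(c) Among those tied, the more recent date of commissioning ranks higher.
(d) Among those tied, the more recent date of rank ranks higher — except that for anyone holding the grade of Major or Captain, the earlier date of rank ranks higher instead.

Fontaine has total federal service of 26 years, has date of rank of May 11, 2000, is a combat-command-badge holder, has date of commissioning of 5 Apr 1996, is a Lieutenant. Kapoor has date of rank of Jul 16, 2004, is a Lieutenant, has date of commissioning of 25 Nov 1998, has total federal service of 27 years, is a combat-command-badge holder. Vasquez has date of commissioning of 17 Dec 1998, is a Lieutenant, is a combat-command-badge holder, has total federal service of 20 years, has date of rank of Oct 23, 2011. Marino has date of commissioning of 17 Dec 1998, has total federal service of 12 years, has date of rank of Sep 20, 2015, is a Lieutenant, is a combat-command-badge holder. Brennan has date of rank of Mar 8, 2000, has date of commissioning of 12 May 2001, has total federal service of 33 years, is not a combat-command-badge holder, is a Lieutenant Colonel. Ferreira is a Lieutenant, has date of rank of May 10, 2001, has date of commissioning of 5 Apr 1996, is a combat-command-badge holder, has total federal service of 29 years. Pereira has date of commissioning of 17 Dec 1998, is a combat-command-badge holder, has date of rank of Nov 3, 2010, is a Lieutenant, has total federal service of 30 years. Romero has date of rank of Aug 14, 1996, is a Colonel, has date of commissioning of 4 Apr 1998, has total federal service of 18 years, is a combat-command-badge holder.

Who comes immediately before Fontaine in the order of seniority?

By grade: Romero (Colonel); then Brennan (Lieutenant Colonel); then Marino, Vasquez, Pereira, Kapoor, Ferreira and Fontaine (Lieutenant).
Marino, Vasquez, Pereira, Kapoor, Ferreira and Fontaine are each a combat-command-badge holder, so the next rule applies.
Among Marino, Vasquez, Pereira, Kapoor, Ferreira and Fontaine, by date of commissioning (later first): Marino, Vasquez and Pereira (17 Dec 1998) before Kapoor (25 Nov 1998) before Ferreira and Fontaine (5 Apr 1996).
Among Marino, Vasquez and Pereira, by date of rank (later first): Marino (Sep 20, 2015) before Vasquez (Oct 23, 2011) before Pereira (Nov 3, 2010).
Among Ferreira and Fontaine, by date of rank (later first): Ferreira (May 10, 2001) before Fontaine (May 11, 2000).
Order: Romero, Brennan, Marino, Vasquez, Pereira, Kapoor, Ferreira, Fontaine.

Ferreira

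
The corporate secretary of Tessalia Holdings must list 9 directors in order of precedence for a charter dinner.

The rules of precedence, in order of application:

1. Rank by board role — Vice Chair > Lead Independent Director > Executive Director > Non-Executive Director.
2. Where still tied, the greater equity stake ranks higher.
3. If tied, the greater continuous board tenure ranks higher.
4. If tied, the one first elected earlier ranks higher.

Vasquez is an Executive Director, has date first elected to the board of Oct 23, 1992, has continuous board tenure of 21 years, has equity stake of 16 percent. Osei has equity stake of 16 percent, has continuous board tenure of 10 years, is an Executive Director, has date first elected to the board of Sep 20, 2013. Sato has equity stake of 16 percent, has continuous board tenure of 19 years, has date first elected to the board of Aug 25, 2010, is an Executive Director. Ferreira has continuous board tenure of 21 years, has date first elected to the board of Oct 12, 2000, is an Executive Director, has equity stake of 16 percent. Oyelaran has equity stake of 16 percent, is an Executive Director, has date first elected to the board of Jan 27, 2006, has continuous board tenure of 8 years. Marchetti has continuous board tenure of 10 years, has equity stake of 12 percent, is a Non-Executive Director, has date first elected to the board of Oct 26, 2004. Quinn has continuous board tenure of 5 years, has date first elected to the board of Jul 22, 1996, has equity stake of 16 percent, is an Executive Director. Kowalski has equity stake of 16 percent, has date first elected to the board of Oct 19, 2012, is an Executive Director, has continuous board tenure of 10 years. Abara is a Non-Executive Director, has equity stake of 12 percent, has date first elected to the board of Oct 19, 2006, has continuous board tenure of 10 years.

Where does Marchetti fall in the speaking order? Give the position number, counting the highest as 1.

By board role: Vasquez, Ferreira, Sato, Kowalski, Osei, Oyelaran and Quinn (Executive Director); then Marchetti and Abara (Non-Executive Director).
Vasquez, Ferreira, Sato, Kowalski, Osei, Oyelaran and Quinn all have equity stake 16 percent, so the next rule applies.
Among Vasquez, Ferreira, Sato, Kowalski, Osei, Oyelaran and Quinn, by continuous board tenure (higher first): Vasquez and Ferreira (21 years) before Sato (19 years) before Kowalski and Osei (10 years) before Oyelaran (8 years) before Quinn (5 years).
Among Vasquez and Ferreira, by date first elected to the board (earlier first): Vasquez (Oct 23, 1992) before Ferreira (Oct 12, 2000).
Among Kowalski and Osei, by date first elected to the board (earlier first): Kowalski (Oct 19, 2012) before Osei (Sep 20, 2013).
Marchetti and Abara both have equity stake 12 percent, so the next rule applies.
Marchetti and Abara both have continuous board tenure 10 years, so the next rule applies.
Among Marchetti and Abara, by date first elected to the board (earlier first): Marchetti (Oct 26, 2004) before Abara (Oct 19, 2006).
Order: Vasquez, Ferreira, Sato, Kowalski, Osei, Oyelaran, Quinn, Marchetti, Abara. So position 8.

8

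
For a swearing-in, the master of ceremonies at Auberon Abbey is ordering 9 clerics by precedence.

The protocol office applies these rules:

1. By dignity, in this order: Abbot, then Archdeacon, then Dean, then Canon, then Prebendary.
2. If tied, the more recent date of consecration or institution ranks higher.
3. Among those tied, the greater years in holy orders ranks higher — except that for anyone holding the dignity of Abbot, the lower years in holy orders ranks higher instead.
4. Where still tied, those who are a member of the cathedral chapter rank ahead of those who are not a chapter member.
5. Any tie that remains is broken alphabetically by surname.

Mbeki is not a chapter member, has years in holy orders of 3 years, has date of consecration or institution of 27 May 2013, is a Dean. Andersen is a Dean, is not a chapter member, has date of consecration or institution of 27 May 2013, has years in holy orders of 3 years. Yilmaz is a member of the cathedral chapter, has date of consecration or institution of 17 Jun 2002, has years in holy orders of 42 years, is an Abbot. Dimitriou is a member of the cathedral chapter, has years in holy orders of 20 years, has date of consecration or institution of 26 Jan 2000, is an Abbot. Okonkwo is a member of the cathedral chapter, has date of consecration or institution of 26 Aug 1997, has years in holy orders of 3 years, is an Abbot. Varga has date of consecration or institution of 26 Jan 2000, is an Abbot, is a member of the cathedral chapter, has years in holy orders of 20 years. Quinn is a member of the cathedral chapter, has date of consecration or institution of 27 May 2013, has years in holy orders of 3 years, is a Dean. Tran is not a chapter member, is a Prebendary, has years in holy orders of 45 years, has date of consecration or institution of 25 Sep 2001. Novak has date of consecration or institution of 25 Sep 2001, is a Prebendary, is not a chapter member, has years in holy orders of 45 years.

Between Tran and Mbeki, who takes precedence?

Mbeki

By dignity: Yilmaz, Dimitriou, Varga and Okonkwo (Abbot); then Quinn, Andersen and Mbeki (Dean); then Novak and Tran (Prebendary).
Among Yilmaz, Dimitriou, Varga and Okonkwo, by date of consecration or institution (later first): Yilmaz (17 Jun 2002) before Dimitriou and Varga (26 Jan 2000) before Okonkwo (26 Aug 1997).
Dimitriou and Varga both have years in holy orders 20 years, so the next rule applies.
Dimitriou and Varga are each a member of the cathedral chapter, so the next rule applies.
Among Dimitriou and Varga, alphabetically by surname: Dimitriou before Varga.
Quinn, Andersen and Mbeki all have date of consecration or institution 27 May 2013, so the next rule applies.
Quinn, Andersen and Mbeki all have years in holy orders 3 years, so the next rule applies.
Among Quinn, Andersen and Mbeki, a member of the cathedral chapter before not a chapter member: Quinn (a member of the cathedral chapter) before Andersen and Mbeki (not a chapter member).
Among Andersen and Mbeki, alphabetically by surname: Andersen before Mbeki.
Novak and Tran both have date of consecration or institution 25 Sep 2001, so the next rule applies.
Novak and Tran both have years in holy orders 45 years, so the next rule applies.
Novak and Tran are each not a chapter member, so the next rule applies.
Among Novak and Tran, alphabetically by surname: Novak before Tran.
So Mbeki takes precedence.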